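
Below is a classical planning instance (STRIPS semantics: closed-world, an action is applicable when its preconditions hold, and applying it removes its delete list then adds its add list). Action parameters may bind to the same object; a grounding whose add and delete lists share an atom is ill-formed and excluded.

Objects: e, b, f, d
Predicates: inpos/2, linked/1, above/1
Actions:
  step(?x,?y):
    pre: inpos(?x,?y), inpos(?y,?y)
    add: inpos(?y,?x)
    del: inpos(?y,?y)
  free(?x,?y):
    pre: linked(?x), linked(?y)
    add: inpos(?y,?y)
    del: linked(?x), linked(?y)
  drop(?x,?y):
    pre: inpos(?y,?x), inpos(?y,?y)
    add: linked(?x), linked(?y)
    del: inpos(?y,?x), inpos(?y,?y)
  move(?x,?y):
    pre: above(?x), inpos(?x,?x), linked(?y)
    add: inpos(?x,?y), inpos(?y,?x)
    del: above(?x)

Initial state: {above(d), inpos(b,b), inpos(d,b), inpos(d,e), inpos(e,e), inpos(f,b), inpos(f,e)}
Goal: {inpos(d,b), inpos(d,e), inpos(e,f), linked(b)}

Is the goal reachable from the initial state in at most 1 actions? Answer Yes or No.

No

1. step(f,e)  →  {above(d), inpos(b,b), inpos(d,b), inpos(d,e), inpos(e,f), inpos(f,b), inpos(f,e)}
2. drop(b,b)  →  {above(d), inpos(d,b), inpos(d,e), inpos(e,f), inpos(f,b), inpos(f,e), linked(b)}
optimal plan length = 2; 2 > 1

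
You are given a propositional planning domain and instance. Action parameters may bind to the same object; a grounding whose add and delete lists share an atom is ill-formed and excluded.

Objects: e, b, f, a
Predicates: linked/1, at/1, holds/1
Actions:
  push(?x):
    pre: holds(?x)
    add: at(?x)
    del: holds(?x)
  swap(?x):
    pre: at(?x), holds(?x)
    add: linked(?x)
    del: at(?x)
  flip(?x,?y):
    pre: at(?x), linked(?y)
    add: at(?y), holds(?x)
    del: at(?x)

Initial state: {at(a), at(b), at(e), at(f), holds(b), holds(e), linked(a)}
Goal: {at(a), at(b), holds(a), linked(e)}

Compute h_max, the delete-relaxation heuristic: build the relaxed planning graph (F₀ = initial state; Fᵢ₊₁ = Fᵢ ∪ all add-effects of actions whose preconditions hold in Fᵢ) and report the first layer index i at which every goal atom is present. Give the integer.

2

F0 = init (7 atoms)
F1 = F0 ∪ {holds(f), linked(b), linked(e)}  (10 atoms)
F2 = F1 ∪ {holds(a), linked(f)}  (12 atoms)
goal ⊆ F2  ⇒  h_max = 2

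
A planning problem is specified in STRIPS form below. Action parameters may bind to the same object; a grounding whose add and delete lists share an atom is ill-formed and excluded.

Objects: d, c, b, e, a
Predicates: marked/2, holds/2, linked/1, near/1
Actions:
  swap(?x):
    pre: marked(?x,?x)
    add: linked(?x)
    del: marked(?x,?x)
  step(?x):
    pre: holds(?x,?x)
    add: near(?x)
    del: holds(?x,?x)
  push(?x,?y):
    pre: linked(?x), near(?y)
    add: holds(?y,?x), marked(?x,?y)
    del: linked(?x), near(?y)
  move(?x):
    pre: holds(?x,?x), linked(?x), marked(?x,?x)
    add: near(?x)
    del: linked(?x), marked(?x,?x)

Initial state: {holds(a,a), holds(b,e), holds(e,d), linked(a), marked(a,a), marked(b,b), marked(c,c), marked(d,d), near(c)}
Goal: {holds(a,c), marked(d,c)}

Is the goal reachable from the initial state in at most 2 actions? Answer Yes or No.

1. swap(d)  →  {holds(a,a), holds(b,e), holds(e,d), linked(a), linked(d), marked(a,a), marked(b,b), marked(c,c), near(c)}
2. swap(c)  →  {holds(a,a), holds(b,e), holds(e,d), linked(a), linked(c), linked(d), marked(a,a), marked(b,b), near(c)}
3. step(a)  →  {holds(b,e), holds(e,d), linked(a), linked(c), linked(d), marked(a,a), marked(b,b), near(a), near(c)}
4. push(d,c)  →  {holds(b,e), holds(c,d), holds(e,d), linked(a), linked(c), marked(a,a), marked(b,b), marked(d,c), near(a)}
5. push(c,a)  →  {holds(a,c), holds(b,e), holds(c,d), holds(e,d), linked(a), marked(a,a), marked(b,b), marked(c,a), marked(d,c)}
optimal plan length = 5; 5 > 2

No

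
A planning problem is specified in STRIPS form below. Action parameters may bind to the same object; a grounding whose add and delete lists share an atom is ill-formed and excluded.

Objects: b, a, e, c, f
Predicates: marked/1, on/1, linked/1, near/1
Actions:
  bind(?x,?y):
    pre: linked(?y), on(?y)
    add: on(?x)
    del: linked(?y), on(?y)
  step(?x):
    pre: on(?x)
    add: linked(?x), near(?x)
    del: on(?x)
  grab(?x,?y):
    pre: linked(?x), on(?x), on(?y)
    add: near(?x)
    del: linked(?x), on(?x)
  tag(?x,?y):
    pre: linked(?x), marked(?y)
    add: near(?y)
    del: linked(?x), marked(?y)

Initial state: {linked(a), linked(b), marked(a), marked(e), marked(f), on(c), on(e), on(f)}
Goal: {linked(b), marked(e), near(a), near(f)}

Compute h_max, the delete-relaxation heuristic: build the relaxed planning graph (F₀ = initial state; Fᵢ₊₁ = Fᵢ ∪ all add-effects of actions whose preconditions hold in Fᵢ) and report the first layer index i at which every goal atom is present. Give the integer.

F0 = init (8 atoms)
F1 = F0 ∪ {linked(c), linked(e), linked(f), near(a), near(c), near(e), near(f)}  (15 atoms)
goal ⊆ F1  ⇒  h_max = 1

1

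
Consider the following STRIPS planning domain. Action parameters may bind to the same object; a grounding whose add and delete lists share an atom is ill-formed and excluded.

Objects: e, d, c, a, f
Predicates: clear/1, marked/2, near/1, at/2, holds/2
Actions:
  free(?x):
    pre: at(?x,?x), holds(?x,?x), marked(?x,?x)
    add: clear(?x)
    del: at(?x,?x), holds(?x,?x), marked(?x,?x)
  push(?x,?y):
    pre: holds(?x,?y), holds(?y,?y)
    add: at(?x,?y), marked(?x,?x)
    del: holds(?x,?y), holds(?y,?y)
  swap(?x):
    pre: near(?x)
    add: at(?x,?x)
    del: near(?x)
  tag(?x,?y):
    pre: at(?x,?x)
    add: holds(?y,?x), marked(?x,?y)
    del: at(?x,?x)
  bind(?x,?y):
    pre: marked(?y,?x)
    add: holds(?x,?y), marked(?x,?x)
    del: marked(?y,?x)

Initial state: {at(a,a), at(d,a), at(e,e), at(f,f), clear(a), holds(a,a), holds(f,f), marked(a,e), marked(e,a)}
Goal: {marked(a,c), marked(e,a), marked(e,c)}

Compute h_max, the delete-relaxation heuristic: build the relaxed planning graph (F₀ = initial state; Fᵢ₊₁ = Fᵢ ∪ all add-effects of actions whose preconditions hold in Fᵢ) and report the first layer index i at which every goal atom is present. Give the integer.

F0 = init (9 atoms)
F1 = F0 ∪ {holds(a,e), holds(a,f), holds(c,a), holds(c,e), holds(c,f), holds(d,a), holds(d,e), holds(d,f), holds(e,a), holds(e,e), holds(e,f), holds(f,a), holds(f,e), marked(a,a), marked(a,c), marked(a,d), marked(a,f), marked(e,c), marked(e,d), marked(e,e), marked(e,f), marked(f,a), marked(f,c), marked(f,d), marked(f,e), marked(f,f)}  (35 atoms)
goal ⊆ F1  ⇒  h_max = 1

1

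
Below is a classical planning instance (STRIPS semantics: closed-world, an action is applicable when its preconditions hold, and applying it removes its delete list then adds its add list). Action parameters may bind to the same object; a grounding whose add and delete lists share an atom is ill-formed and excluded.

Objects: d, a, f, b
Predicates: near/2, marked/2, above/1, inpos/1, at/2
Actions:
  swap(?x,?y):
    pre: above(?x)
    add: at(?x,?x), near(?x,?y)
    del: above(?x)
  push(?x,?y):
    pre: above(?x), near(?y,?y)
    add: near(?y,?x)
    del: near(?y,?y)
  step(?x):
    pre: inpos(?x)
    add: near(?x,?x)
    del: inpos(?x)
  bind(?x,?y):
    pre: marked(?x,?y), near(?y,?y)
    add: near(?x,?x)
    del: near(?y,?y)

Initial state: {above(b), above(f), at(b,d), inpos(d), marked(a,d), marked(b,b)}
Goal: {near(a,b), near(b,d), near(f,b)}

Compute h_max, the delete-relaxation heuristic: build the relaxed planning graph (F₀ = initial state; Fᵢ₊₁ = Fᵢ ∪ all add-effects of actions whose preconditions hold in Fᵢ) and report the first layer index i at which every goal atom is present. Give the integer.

3

F0 = init (6 atoms)
F1 = F0 ∪ {at(b,b), at(f,f), near(b,a), near(b,b), near(b,d), near(b,f), near(d,d), near(f,a), near(f,b), near(f,d), near(f,f)}  (17 atoms)
F2 = F1 ∪ {near(a,a), near(d,b), near(d,f)}  (20 atoms)
F3 = F2 ∪ {near(a,b), near(a,f)}  (22 atoms)
goal ⊆ F3  ⇒  h_max = 3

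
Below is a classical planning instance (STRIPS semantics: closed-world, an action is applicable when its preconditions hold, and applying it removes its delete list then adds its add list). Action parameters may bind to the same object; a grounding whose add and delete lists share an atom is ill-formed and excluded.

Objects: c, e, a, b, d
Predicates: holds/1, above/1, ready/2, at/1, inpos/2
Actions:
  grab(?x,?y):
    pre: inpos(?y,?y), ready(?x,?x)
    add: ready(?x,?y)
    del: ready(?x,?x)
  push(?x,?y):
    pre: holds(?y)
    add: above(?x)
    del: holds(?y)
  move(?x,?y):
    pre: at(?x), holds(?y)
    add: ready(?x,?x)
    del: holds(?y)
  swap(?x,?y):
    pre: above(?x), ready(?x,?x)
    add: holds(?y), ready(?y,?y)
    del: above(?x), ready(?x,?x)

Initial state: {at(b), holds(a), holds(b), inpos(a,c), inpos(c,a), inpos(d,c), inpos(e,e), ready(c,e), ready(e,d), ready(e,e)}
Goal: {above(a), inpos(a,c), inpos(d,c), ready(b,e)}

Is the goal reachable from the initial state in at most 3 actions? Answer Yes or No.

Yes

1. push(a,a)  →  {above(a), at(b), holds(b), inpos(a,c), inpos(c,a), inpos(d,c), inpos(e,e), ready(c,e), ready(e,d), ready(e,e)}
2. move(b,b)  →  {above(a), at(b), inpos(a,c), inpos(c,a), inpos(d,c), inpos(e,e), ready(b,b), ready(c,e), ready(e,d), ready(e,e)}
3. grab(b,e)  →  {above(a), at(b), inpos(a,c), inpos(c,a), inpos(d,c), inpos(e,e), ready(b,e), ready(c,e), ready(e,d), ready(e,e)}
optimal plan length = 3; 3 ≤ 3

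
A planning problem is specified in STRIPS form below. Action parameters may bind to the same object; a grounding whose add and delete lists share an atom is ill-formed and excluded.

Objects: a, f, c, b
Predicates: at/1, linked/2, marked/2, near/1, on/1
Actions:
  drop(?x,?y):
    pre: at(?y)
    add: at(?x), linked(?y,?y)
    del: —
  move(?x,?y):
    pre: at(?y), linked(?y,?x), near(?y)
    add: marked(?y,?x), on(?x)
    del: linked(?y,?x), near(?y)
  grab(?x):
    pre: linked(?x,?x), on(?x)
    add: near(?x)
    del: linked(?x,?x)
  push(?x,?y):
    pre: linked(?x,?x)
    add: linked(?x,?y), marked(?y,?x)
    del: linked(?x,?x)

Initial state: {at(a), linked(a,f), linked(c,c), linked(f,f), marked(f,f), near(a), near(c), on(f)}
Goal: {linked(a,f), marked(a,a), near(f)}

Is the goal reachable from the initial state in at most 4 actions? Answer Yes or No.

1. drop(a,a)  →  {at(a), linked(a,a), linked(a,f), linked(c,c), linked(f,f), marked(f,f), near(a), near(c), on(f)}
2. move(a,a)  →  {at(a), linked(a,f), linked(c,c), linked(f,f), marked(a,a), marked(f,f), near(c), on(a), on(f)}
3. grab(f)  →  {at(a), linked(a,f), linked(c,c), marked(a,a), marked(f,f), near(c), near(f), on(a), on(f)}
optimal plan length = 3; 3 ≤ 4

Yes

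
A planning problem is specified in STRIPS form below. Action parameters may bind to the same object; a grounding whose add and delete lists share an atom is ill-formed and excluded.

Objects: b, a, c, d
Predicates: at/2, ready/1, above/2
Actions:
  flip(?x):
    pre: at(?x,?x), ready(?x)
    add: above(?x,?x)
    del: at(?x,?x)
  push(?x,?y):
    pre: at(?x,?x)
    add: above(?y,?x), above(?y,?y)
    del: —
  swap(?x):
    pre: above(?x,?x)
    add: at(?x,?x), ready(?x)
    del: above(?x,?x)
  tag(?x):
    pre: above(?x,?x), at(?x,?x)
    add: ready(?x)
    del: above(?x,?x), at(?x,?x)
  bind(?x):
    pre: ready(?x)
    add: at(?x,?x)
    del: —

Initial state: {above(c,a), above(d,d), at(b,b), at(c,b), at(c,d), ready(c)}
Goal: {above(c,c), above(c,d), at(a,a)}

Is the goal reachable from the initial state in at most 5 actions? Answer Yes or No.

1. push(b,a)  →  {above(a,a), above(a,b), above(c,a), above(d,d), at(b,b), at(c,b), at(c,d), ready(c)}
2. swap(a)  →  {above(a,b), above(c,a), above(d,d), at(a,a), at(b,b), at(c,b), at(c,d), ready(a), ready(c)}
3. swap(d)  →  {above(a,b), above(c,a), at(a,a), at(b,b), at(c,b), at(c,d), at(d,d), ready(a), ready(c), ready(d)}
4. push(d,c)  →  {above(a,b), above(c,a), above(c,c), above(c,d), at(a,a), at(b,b), at(c,b), at(c,d), at(d,d), ready(a), ready(c), ready(d)}
optimal plan length = 4; 4 ≤ 5

Yes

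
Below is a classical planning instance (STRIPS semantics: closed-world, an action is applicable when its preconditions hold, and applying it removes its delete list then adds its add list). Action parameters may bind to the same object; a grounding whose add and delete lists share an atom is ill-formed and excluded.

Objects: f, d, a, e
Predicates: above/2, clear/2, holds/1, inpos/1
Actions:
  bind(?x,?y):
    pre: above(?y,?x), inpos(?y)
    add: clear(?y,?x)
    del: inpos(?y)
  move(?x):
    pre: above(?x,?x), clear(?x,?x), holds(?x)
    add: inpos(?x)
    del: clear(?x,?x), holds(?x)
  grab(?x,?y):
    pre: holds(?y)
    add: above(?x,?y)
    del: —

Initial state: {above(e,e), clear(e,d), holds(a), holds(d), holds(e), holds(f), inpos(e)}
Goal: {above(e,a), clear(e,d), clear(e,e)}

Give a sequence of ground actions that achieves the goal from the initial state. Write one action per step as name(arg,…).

bind(e,e); grab(e,a)

1. bind(e,e)  →  {above(e,e), clear(e,d), clear(e,e), holds(a), holds(d), holds(e), holds(f)}
2. grab(e,a)  →  {above(e,a), above(e,e), clear(e,d), clear(e,e), holds(a), holds(d), holds(e), holds(f)}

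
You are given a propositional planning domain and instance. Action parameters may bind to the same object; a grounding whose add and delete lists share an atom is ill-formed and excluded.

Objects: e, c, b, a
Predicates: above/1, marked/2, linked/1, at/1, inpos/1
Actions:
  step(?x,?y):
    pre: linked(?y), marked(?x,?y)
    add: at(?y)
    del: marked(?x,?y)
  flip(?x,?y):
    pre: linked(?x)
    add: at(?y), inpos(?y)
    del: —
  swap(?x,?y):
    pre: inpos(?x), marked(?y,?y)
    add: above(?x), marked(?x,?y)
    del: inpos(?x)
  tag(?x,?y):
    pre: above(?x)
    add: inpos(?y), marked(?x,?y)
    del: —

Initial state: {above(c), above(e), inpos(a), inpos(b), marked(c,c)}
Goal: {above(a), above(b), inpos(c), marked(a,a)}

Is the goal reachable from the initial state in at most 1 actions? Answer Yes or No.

No

1. swap(b,c)  →  {above(b), above(c), above(e), inpos(a), marked(b,c), marked(c,c)}
2. swap(a,c)  →  {above(a), above(b), above(c), above(e), marked(a,c), marked(b,c), marked(c,c)}
3. tag(e,c)  →  {above(a), above(b), above(c), above(e), inpos(c), marked(a,c), marked(b,c), marked(c,c), marked(e,c)}
4. tag(a,a)  →  {above(a), above(b), above(c), above(e), inpos(a), inpos(c), marked(a,a), marked(a,c), marked(b,c), marked(c,c), marked(e,c)}
optimal plan length = 4; 4 > 1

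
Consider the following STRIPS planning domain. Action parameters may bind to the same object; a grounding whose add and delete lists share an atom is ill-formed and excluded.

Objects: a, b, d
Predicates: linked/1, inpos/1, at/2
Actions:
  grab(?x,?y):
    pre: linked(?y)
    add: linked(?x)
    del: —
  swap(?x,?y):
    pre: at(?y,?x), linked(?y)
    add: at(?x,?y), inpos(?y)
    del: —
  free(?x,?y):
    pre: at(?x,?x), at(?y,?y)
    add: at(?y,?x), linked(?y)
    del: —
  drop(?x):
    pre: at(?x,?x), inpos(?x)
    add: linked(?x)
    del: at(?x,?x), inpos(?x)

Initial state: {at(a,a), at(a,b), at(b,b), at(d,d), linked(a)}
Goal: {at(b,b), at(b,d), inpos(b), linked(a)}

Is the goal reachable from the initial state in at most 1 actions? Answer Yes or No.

No

1. free(d,b)  →  {at(a,a), at(a,b), at(b,b), at(b,d), at(d,d), linked(a), linked(b)}
2. swap(b,b)  →  {at(a,a), at(a,b), at(b,b), at(b,d), at(d,d), inpos(b), linked(a), linked(b)}
optimal plan length = 2; 2 > 1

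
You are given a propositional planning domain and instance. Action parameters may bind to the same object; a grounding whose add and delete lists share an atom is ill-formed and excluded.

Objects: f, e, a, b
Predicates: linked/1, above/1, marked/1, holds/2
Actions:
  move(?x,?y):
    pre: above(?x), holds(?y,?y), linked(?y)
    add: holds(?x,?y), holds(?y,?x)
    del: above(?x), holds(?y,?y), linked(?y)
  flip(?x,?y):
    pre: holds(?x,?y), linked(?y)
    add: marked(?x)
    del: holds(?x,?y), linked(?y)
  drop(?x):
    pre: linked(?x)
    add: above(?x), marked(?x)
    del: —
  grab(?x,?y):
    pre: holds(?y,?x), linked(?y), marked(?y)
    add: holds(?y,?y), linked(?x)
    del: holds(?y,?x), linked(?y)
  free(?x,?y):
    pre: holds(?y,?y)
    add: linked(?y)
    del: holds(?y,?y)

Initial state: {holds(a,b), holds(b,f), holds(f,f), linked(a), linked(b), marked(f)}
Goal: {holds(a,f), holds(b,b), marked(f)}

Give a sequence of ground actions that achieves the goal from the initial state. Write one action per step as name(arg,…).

drop(a); drop(b); grab(f,b); move(a,f)

1. drop(a)  →  {above(a), holds(a,b), holds(b,f), holds(f,f), linked(a), linked(b), marked(a), marked(f)}
2. drop(b)  →  {above(a), above(b), holds(a,b), holds(b,f), holds(f,f), linked(a), linked(b), marked(a), marked(b), marked(f)}
3. grab(f,b)  →  {above(a), above(b), holds(a,b), holds(b,b), holds(f,f), linked(a), linked(f), marked(a), marked(b), marked(f)}
4. move(a,f)  →  {above(b), holds(a,b), holds(a,f), holds(b,b), holds(f,a), linked(a), marked(a), marked(b), marked(f)}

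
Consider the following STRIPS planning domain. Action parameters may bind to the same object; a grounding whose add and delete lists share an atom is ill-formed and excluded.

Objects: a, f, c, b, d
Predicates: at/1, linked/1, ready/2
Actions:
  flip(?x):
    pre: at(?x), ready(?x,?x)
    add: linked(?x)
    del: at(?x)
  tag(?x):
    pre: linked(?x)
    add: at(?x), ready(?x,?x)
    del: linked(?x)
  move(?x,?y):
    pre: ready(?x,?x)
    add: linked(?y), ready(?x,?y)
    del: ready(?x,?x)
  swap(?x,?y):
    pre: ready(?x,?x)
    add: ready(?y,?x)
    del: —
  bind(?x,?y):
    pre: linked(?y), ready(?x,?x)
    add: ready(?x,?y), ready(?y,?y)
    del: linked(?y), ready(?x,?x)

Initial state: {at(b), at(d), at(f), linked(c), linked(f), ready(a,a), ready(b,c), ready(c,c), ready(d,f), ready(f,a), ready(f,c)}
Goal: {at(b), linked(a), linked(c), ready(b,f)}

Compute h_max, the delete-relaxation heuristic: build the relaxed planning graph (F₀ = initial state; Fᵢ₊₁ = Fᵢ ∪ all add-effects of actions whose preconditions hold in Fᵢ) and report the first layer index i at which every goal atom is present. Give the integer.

2

F0 = init (11 atoms)
F1 = F0 ∪ {at(c), linked(a), linked(b), linked(d), ready(a,b), ready(a,c), ready(a,d), ready(a,f), ready(b,a), ready(c,a), ready(c,b), ready(c,d), ready(c,f), ready(d,a), ready(d,c), ready(f,f)}  (27 atoms)
F2 = F1 ∪ {at(a), ready(b,b), ready(b,f), ready(d,d), ready(f,b), ready(f,d)}  (33 atoms)
goal ⊆ F2  ⇒  h_max = 2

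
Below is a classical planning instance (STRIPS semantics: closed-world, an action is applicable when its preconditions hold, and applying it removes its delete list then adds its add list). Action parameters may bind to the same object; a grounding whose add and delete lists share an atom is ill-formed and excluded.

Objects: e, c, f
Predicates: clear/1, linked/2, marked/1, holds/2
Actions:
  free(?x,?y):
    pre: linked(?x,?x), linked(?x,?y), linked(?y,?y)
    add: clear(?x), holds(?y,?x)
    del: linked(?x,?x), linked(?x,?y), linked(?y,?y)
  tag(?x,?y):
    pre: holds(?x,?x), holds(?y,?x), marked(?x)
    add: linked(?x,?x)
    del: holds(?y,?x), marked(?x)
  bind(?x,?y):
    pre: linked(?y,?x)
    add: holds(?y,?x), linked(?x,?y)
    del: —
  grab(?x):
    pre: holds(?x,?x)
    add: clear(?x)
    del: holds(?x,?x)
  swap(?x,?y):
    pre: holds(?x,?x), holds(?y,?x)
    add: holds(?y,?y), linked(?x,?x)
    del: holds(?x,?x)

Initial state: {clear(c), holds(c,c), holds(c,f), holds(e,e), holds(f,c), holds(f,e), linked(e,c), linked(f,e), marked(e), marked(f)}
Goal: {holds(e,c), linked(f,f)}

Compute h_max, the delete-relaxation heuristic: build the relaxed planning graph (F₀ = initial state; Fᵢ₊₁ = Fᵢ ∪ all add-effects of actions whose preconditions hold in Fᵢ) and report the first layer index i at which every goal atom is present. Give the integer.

F0 = init (10 atoms)
F1 = F0 ∪ {clear(e), holds(e,c), holds(f,f), linked(c,c), linked(c,e), linked(e,e), linked(e,f)}  (17 atoms)
F2 = F1 ∪ {clear(f), holds(c,e), holds(e,f), linked(f,f)}  (21 atoms)
goal ⊆ F2  ⇒  h_max = 2

2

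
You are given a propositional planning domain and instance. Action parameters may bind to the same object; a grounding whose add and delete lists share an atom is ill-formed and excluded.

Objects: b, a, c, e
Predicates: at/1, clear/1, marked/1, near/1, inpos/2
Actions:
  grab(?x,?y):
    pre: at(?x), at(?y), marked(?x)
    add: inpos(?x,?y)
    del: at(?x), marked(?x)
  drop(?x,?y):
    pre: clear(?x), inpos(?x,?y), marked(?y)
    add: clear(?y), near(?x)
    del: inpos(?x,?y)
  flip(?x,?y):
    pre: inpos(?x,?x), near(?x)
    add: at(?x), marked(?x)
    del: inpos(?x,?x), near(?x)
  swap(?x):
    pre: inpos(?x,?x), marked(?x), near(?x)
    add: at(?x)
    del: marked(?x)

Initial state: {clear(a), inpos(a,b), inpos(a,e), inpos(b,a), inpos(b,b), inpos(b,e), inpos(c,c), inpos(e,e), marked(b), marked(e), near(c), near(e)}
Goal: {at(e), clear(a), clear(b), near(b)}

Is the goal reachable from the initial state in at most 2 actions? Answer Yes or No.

1. drop(a,b)  →  {clear(a), clear(b), inpos(a,e), inpos(b,a), inpos(b,b), inpos(b,e), inpos(c,c), inpos(e,e), marked(b), marked(e), near(a), near(c), near(e)}
2. drop(b,b)  →  {clear(a), clear(b), inpos(a,e), inpos(b,a), inpos(b,e), inpos(c,c), inpos(e,e), marked(b), marked(e), near(a), near(b), near(c), near(e)}
3. flip(e,b)  →  {at(e), clear(a), clear(b), inpos(a,e), inpos(b,a), inpos(b,e), inpos(c,c), marked(b), marked(e), near(a), near(b), near(c)}
optimal plan length = 3; 3 > 2

No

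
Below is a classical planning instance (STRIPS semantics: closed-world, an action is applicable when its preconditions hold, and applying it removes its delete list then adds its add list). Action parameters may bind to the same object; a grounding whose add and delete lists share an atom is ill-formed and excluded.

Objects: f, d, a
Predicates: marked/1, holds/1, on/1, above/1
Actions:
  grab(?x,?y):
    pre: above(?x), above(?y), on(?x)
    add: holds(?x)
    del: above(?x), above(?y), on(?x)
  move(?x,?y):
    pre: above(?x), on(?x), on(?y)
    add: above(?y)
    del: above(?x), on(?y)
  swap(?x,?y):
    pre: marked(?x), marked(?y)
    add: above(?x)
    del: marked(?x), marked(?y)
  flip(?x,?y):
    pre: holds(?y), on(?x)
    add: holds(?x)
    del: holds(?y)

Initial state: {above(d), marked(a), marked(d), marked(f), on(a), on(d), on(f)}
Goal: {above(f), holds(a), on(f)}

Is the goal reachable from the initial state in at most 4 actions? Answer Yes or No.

1. grab(d,d)  →  {holds(d), marked(a), marked(d), marked(f), on(a), on(f)}
2. swap(f,f)  →  {above(f), holds(d), marked(a), marked(d), on(a), on(f)}
3. flip(a,d)  →  {above(f), holds(a), marked(a), marked(d), on(a), on(f)}
optimal plan length = 3; 3 ≤ 4

Yes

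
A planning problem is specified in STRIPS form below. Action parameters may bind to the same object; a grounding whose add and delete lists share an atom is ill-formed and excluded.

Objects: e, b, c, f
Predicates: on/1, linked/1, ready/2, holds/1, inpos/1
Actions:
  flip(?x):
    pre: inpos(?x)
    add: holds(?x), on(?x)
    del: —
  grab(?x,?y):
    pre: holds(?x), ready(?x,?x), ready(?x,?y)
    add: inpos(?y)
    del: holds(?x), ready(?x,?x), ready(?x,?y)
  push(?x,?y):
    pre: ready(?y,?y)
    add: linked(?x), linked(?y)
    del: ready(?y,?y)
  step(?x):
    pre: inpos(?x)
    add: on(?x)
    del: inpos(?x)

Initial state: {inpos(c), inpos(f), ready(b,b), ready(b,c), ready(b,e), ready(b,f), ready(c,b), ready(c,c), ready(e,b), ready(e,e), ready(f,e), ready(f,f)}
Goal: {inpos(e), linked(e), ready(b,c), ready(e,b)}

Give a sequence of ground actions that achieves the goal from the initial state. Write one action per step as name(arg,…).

1. flip(f)  →  {holds(f), inpos(c), inpos(f), on(f), ready(b,b), ready(b,c), ready(b,e), ready(b,f), ready(c,b), ready(c,c), ready(e,b), ready(e,e), ready(f,e), ready(f,f)}
2. grab(f,e)  →  {inpos(c), inpos(e), inpos(f), on(f), ready(b,b), ready(b,c), ready(b,e), ready(b,f), ready(c,b), ready(c,c), ready(e,b), ready(e,e)}
3. push(e,e)  →  {inpos(c), inpos(e), inpos(f), linked(e), on(f), ready(b,b), ready(b,c), ready(b,e), ready(b,f), ready(c,b), ready(c,c), ready(e,b)}

flip(f); grab(f,e); push(e,e)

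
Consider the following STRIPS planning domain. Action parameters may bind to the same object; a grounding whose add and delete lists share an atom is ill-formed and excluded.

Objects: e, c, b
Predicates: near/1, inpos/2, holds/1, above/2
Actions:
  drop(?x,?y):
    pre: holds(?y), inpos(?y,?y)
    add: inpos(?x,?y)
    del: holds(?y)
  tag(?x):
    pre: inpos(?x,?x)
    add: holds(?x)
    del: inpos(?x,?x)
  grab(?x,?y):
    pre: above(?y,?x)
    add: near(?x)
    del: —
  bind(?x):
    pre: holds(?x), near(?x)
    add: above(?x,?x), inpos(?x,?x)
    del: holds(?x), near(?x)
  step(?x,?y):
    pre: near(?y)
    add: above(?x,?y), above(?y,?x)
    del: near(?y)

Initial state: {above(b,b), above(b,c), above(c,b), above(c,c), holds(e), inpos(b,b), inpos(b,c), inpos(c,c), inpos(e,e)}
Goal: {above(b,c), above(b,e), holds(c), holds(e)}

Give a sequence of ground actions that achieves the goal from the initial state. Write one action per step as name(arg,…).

tag(c); grab(b,c); step(e,b)

1. tag(c)  →  {above(b,b), above(b,c), above(c,b), above(c,c), holds(c), holds(e), inpos(b,b), inpos(b,c), inpos(e,e)}
2. grab(b,c)  →  {above(b,b), above(b,c), above(c,b), above(c,c), holds(c), holds(e), inpos(b,b), inpos(b,c), inpos(e,e), near(b)}
3. step(e,b)  →  {above(b,b), above(b,c), above(b,e), above(c,b), above(c,c), above(e,b), holds(c), holds(e), inpos(b,b), inpos(b,c), inpos(e,e)}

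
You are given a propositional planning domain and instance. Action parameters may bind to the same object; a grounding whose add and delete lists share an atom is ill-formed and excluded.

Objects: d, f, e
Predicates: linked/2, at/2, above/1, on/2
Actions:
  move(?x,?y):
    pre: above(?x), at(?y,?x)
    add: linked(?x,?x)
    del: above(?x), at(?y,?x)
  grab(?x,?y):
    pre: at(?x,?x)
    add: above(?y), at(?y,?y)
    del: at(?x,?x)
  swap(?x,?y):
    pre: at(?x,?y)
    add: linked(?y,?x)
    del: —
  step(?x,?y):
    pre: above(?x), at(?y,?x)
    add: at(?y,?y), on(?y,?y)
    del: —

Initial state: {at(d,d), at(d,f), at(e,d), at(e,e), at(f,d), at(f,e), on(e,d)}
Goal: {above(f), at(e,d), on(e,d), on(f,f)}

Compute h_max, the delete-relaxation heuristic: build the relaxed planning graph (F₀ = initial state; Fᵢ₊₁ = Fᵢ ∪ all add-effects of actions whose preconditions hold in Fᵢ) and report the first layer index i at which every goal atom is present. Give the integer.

2

F0 = init (7 atoms)
F1 = F0 ∪ {above(d), above(e), above(f), at(f,f), linked(d,d), linked(d,e), linked(d,f), linked(e,e), linked(e,f), linked(f,d)}  (17 atoms)
F2 = F1 ∪ {linked(f,f), on(d,d), on(e,e), on(f,f)}  (21 atoms)
goal ⊆ F2  ⇒  h_max = 2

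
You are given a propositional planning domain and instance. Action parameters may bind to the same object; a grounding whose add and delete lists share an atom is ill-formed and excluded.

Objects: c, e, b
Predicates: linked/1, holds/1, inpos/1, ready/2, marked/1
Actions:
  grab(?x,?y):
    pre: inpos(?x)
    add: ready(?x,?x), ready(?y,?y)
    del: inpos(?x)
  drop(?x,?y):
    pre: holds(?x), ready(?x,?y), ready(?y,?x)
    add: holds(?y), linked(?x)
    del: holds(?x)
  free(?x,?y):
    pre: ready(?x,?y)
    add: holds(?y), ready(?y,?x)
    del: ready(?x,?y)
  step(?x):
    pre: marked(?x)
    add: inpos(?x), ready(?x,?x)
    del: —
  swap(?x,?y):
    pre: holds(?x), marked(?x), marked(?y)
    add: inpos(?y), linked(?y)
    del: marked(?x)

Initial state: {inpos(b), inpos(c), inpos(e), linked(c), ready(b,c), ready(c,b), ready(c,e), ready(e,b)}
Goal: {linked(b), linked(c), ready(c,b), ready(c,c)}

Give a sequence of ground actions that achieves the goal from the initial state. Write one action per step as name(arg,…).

grab(c,c); free(e,b); drop(b,c)

1. grab(c,c)  →  {inpos(b), inpos(e), linked(c), ready(b,c), ready(c,b), ready(c,c), ready(c,e), ready(e,b)}
2. free(e,b)  →  {holds(b), inpos(b), inpos(e), linked(c), ready(b,c), ready(b,e), ready(c,b), ready(c,c), ready(c,e)}
3. drop(b,c)  →  {holds(c), inpos(b), inpos(e), linked(b), linked(c), ready(b,c), ready(b,e), ready(c,b), ready(c,c), ready(c,e)}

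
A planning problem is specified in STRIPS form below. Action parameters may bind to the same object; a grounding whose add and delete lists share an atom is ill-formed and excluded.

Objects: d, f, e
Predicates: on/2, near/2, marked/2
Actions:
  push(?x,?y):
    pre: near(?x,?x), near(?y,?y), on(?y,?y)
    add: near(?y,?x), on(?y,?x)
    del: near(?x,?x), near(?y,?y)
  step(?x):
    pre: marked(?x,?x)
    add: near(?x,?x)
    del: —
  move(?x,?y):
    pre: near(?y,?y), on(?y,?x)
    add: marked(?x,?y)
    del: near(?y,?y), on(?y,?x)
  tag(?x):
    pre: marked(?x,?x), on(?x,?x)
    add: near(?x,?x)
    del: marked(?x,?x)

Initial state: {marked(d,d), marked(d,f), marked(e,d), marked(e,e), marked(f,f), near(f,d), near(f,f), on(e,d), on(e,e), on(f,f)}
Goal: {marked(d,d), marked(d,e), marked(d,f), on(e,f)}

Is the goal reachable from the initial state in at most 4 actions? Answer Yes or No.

Yes

1. step(e)  →  {marked(d,d), marked(d,f), marked(e,d), marked(e,e), marked(f,f), near(e,e), near(f,d), near(f,f), on(e,d), on(e,e), on(f,f)}
2. push(f,e)  →  {marked(d,d), marked(d,f), marked(e,d), marked(e,e), marked(f,f), near(e,f), near(f,d), on(e,d), on(e,e), on(e,f), on(f,f)}
3. step(e)  →  {marked(d,d), marked(d,f), marked(e,d), marked(e,e), marked(f,f), near(e,e), near(e,f), near(f,d), on(e,d), on(e,e), on(e,f), on(f,f)}
4. move(d,e)  →  {marked(d,d), marked(d,e), marked(d,f), marked(e,d), marked(e,e), marked(f,f), near(e,f), near(f,d), on(e,e), on(e,f), on(f,f)}
optimal plan length = 4; 4 ≤ 4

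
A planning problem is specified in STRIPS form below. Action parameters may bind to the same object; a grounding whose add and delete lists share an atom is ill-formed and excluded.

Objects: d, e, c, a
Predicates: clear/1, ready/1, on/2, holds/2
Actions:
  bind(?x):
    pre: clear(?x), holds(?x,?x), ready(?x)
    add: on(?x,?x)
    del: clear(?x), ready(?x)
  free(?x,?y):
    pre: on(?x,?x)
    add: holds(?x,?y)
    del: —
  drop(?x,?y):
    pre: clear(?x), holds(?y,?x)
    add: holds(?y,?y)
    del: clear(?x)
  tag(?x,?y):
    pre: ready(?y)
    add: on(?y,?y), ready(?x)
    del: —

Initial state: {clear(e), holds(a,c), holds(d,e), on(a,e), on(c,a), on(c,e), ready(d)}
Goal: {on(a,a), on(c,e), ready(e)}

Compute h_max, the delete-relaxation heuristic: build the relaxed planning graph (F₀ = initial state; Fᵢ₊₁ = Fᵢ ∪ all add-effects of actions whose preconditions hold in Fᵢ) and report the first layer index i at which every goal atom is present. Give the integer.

2

F0 = init (7 atoms)
F1 = F0 ∪ {holds(d,d), on(d,d), ready(a), ready(c), ready(e)}  (12 atoms)
F2 = F1 ∪ {holds(d,a), holds(d,c), on(a,a), on(c,c), on(e,e)}  (17 atoms)
goal ⊆ F2  ⇒  h_max = 2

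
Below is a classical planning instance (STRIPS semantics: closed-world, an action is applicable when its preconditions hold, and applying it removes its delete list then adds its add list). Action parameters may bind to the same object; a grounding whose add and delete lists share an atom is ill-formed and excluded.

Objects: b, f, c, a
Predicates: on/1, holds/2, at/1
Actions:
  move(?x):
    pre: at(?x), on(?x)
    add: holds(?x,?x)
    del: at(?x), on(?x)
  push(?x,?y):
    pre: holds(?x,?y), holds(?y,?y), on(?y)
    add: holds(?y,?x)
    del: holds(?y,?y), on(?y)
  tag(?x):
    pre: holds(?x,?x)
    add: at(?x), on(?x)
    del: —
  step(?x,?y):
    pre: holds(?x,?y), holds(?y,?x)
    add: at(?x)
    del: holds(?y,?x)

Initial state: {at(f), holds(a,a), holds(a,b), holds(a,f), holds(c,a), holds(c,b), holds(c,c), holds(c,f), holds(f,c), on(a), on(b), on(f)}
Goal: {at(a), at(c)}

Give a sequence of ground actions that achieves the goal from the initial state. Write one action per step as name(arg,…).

tag(c); tag(a)

1. tag(c)  →  {at(c), at(f), holds(a,a), holds(a,b), holds(a,f), holds(c,a), holds(c,b), holds(c,c), holds(c,f), holds(f,c), on(a), on(b), on(c), on(f)}
2. tag(a)  →  {at(a), at(c), at(f), holds(a,a), holds(a,b), holds(a,f), holds(c,a), holds(c,b), holds(c,c), holds(c,f), holds(f,c), on(a), on(b), on(c), on(f)}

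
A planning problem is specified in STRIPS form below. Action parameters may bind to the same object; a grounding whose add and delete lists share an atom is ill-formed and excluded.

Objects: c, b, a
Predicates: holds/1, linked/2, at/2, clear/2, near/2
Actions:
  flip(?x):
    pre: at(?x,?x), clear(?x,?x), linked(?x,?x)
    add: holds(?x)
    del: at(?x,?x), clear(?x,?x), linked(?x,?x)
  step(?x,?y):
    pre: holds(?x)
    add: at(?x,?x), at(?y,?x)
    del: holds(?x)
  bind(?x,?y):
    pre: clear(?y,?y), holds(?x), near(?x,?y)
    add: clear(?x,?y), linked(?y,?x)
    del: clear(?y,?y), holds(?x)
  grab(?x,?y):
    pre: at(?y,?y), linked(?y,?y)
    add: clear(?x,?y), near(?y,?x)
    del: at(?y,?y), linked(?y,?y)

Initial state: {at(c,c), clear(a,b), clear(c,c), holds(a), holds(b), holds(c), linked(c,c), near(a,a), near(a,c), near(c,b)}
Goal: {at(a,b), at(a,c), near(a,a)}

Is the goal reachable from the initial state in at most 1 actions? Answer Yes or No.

No

1. step(c,a)  →  {at(a,c), at(c,c), clear(a,b), clear(c,c), holds(a), holds(b), linked(c,c), near(a,a), near(a,c), near(c,b)}
2. step(b,a)  →  {at(a,b), at(a,c), at(b,b), at(c,c), clear(a,b), clear(c,c), holds(a), linked(c,c), near(a,a), near(a,c), near(c,b)}
optimal plan length = 2; 2 > 1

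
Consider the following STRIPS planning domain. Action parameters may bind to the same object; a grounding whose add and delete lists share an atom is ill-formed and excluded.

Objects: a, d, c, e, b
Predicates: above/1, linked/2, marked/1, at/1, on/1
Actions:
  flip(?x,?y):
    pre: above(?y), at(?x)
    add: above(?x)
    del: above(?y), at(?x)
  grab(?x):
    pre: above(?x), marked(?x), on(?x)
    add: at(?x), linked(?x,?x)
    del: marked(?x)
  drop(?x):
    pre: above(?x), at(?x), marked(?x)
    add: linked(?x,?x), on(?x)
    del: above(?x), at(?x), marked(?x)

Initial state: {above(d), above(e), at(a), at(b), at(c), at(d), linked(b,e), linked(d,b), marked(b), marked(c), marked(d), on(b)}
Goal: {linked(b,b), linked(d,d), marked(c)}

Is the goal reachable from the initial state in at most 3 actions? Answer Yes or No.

1. flip(b,e)  →  {above(b), above(d), at(a), at(c), at(d), linked(b,e), linked(d,b), marked(b), marked(c), marked(d), on(b)}
2. grab(b)  →  {above(b), above(d), at(a), at(b), at(c), at(d), linked(b,b), linked(b,e), linked(d,b), marked(c), marked(d), on(b)}
3. drop(d)  →  {above(b), at(a), at(b), at(c), linked(b,b), linked(b,e), linked(d,b), linked(d,d), marked(c), on(b), on(d)}
optimal plan length = 3; 3 ≤ 3

Yes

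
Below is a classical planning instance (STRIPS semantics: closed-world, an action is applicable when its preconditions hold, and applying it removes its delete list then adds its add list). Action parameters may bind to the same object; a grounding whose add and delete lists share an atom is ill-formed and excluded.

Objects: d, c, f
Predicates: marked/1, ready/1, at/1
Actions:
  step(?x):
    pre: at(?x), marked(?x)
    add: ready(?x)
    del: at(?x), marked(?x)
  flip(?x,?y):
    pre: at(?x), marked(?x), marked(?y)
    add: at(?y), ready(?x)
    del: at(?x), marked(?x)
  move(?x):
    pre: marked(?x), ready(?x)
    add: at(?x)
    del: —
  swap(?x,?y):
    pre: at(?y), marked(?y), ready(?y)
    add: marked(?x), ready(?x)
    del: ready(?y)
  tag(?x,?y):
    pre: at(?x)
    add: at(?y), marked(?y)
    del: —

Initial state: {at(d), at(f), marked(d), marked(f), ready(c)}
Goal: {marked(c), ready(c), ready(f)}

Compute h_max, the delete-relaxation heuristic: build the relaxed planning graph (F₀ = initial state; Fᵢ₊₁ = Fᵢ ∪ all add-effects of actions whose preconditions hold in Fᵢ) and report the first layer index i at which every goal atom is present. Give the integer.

1

F0 = init (5 atoms)
F1 = F0 ∪ {at(c), marked(c), ready(d), ready(f)}  (9 atoms)
goal ⊆ F1  ⇒  h_max = 1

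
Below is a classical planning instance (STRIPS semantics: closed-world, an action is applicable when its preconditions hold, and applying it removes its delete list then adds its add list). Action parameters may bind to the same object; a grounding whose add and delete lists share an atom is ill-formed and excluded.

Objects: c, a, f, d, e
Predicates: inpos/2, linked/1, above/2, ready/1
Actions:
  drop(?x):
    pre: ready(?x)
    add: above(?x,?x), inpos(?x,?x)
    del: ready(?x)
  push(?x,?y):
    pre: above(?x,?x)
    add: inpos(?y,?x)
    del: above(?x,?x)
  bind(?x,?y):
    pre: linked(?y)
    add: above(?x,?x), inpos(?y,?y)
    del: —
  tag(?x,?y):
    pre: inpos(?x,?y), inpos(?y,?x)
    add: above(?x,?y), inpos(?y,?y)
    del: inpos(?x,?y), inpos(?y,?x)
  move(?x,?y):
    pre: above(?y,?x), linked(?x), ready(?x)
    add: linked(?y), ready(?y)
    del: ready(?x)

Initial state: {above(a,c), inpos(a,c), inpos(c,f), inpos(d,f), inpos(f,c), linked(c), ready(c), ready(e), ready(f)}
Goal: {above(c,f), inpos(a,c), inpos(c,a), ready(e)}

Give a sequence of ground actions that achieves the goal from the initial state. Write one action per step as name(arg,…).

bind(a,c); push(a,c); tag(c,f)

1. bind(a,c)  →  {above(a,a), above(a,c), inpos(a,c), inpos(c,c), inpos(c,f), inpos(d,f), inpos(f,c), linked(c), ready(c), ready(e), ready(f)}
2. push(a,c)  →  {above(a,c), inpos(a,c), inpos(c,a), inpos(c,c), inpos(c,f), inpos(d,f), inpos(f,c), linked(c), ready(c), ready(e), ready(f)}
3. tag(c,f)  →  {above(a,c), above(c,f), inpos(a,c), inpos(c,a), inpos(c,c), inpos(d,f), inpos(f,f), linked(c), ready(c), ready(e), ready(f)}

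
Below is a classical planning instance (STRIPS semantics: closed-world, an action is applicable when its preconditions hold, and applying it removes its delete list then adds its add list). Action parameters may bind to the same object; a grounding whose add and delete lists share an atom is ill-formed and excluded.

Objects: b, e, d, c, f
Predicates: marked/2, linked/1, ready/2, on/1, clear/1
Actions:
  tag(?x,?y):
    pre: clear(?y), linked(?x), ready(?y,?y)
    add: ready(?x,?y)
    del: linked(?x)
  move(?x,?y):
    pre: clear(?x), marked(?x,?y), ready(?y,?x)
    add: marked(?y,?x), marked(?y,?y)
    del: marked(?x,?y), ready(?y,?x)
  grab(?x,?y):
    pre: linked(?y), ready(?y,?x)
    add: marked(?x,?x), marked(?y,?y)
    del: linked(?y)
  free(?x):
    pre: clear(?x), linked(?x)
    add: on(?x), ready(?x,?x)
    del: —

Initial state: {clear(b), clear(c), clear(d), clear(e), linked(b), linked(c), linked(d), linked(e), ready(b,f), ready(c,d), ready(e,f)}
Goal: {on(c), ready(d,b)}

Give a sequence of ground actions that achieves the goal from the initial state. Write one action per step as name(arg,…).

free(b); tag(d,b); free(c)

1. free(b)  →  {clear(b), clear(c), clear(d), clear(e), linked(b), linked(c), linked(d), linked(e), on(b), ready(b,b), ready(b,f), ready(c,d), ready(e,f)}
2. tag(d,b)  →  {clear(b), clear(c), clear(d), clear(e), linked(b), linked(c), linked(e), on(b), ready(b,b), ready(b,f), ready(c,d), ready(d,b), ready(e,f)}
3. free(c)  →  {clear(b), clear(c), clear(d), clear(e), linked(b), linked(c), linked(e), on(b), on(c), ready(b,b), ready(b,f), ready(c,c), ready(c,d), ready(d,b), ready(e,f)}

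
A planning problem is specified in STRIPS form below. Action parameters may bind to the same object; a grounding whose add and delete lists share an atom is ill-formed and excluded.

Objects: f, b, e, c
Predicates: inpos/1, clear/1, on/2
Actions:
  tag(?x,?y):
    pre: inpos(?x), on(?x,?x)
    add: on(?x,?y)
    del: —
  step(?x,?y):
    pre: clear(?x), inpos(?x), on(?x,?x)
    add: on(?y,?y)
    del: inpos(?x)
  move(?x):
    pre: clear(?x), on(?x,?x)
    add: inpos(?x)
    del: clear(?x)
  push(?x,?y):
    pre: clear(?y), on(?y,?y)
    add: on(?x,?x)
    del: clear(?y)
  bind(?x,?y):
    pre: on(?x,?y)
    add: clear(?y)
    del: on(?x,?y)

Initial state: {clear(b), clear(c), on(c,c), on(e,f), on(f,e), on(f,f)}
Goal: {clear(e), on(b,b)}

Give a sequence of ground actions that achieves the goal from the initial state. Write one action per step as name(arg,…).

push(b,c); bind(f,e)

1. push(b,c)  →  {clear(b), on(b,b), on(c,c), on(e,f), on(f,e), on(f,f)}
2. bind(f,e)  →  {clear(b), clear(e), on(b,b), on(c,c), on(e,f), on(f,f)}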